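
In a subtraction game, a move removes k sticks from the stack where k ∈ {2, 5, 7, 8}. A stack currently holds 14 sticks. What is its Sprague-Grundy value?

0

Compute g(0), g(1), … for moves {2, 5, 7, 8}:
g(0) = mex{} = 0
g(1) = mex{} = 0
g(2) = mex{0} = 1
g(3) = mex{0} = 1
g(4) = mex{1} = 0
g(5) = mex{0,1} = 2
g(6) = mex{0} = 1
g(7) = mex{0,1,2} = 3
g(8) = mex{0,1} = 2
g(9) = mex{0,1,3} = 2
g(10) = mex{1,2} = 0
g(11) = mex{0,1,2} = 3
g(12) = mex{0,2,3} = 1
g(13) = mex{1,2,3} = 0
g(14) = mex{1,2,3} = 0
So g(14) = 0.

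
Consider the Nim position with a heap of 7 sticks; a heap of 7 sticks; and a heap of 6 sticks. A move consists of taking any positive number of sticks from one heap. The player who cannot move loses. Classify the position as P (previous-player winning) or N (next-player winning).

N-position

In binary:
  111  (7)
  111  (7)
  110  (6)
  ---
  110  (6)
The nim-sum is 6 ≠ 0, so this is an N-position: the player to move can win.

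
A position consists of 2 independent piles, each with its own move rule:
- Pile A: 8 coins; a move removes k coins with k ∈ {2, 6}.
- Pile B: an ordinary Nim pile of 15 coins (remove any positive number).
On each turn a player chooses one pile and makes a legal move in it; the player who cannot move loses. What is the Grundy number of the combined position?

Grundy values for pile A (subtraction set {2, 6}):
g(0) = mex{} = 0
g(1) = mex{} = 0
g(2) = mex{0} = 1
g(3) = mex{0} = 1
g(4) = mex{1} = 0
g(5) = mex{1} = 0
g(6) = mex{0} = 1
g(7) = mex{0} = 1
g(8) = mex{1} = 0
So g(8) = 0.
Pile B is a plain Nim pile of size 15, so its Grundy value is 15.
The value of a disjunctive sum is the nim-sum of the parts.
Combined value = 0 ⊕ 15 = 15.

15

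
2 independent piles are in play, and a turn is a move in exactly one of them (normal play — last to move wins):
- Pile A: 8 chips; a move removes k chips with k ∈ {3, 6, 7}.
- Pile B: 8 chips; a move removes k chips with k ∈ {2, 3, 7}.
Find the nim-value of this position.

Grundy values for pile A (subtraction set {3, 6, 7}):
k:     0  1  2  3  4  5  6  7  8
g(k):  0  0  0  1  1  1  2  2  2
So g(8) = 2.
Build the Grundy sequence for pile B with g(k) = mex{g(k−s) : s ∈ {2, 3, 7}, s ≤ k}:
g(0) = mex{} = 0
g(1) = mex{} = 0
g(2) = mex{0} = 1
g(3) = mex{0} = 1
g(4) = mex{0,1} = 2
g(5) = mex{1} = 0
g(6) = mex{1,2} = 0
g(7) = mex{0,2} = 1
g(8) = mex{0} = 1
So g(8) = 1.
The value of a disjunctive sum is the nim-sum of the parts.
Combined value = 2 ⊕ 1 = 3.

3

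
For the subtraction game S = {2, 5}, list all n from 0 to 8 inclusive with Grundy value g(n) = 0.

0, 1, 4, 7, 8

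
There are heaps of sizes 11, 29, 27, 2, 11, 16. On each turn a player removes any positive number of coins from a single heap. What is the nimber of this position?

20

Nim-sum: 11 ⊕ 29 ⊕ 27 ⊕ 2 ⊕ 11 ⊕ 16 = 20.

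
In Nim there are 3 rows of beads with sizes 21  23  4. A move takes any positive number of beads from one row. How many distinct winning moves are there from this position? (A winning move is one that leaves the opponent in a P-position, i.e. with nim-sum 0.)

Bitwise XOR of the heap sizes:
  10101  (21)
  10111  (23)
  00100  (4)
  -----
  00110  (6)
The overall nim-sum is X = 6. A row of size p has a winning move iff p XOR X < p (reduce it to p XOR X).
  21: 21 XOR 6 = 19 < 21 — winning move (to 19).
  23: 23 XOR 6 = 17 < 23 — winning move (to 17).
  4: 4 XOR 6 = 2 < 4 — winning move (to 2).
That gives 3 winning moves.

3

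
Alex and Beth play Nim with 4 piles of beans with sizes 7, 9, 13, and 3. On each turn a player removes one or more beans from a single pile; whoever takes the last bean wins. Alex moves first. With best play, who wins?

Beth wins

Nim-sum: 7 XOR 9 XOR 13 XOR 3 = 0.
The nim-sum is 0, so this is a P-position: the player to move is in a losing position under optimal play; Alex is about to move from it and so loses — Beth wins.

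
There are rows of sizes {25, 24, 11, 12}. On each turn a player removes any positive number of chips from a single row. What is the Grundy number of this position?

6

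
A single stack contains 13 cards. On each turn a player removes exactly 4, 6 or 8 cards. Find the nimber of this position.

Compute g(0), g(1), … for moves {4, 6, 8}:
g(0) = mex{} = 0
g(1) = mex{} = 0
g(2) = mex{} = 0
g(3) = mex{} = 0
g(4) = mex{0} = 1
g(5) = mex{0} = 1
g(6) = mex{0} = 1
g(7) = mex{0} = 1
g(8) = mex{0,1} = 2
g(9) = mex{0,1} = 2
g(10) = mex{0,1} = 2
g(11) = mex{0,1} = 2
g(12) = mex{1,2} = 0
g(13) = mex{1,2} = 0
So g(13) = 0.

0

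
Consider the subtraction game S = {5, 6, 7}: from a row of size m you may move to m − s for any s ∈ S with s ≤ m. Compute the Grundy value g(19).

1

Grundy values for subtraction set {5, 6, 7}:
k:     0  1  2  3  4  5  6  7  8  9 10 11 12 13 14 15 16 17 18 19
g(k):  0  0  0  0  0  1  1  1  1  1  2  2  0  0  0  0  0  1  1  1
So g(19) = 1.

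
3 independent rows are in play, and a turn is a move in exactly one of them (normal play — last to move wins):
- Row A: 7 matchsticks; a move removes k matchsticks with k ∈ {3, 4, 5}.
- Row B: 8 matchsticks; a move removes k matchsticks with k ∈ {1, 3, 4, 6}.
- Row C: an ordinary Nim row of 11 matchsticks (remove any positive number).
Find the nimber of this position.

8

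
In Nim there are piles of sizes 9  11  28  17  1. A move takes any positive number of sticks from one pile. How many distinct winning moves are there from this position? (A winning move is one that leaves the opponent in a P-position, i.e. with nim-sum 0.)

3

Nim-sum: 9 ⊕ 11 ⊕ 28 ⊕ 17 ⊕ 1 = 14.
The overall nim-sum is X = 14. A pile of size p has a winning move iff p XOR X < p (reduce it to p XOR X).
  9: 9 XOR 14 = 7 < 9 — winning move (to 7).
  11: 11 XOR 14 = 5 < 11 — winning move (to 5).
  28: 28 XOR 14 = 18 < 28 — winning move (to 18).
  17: 17 XOR 14 = 31 ≥ 17 — no move.
  1: 1 XOR 14 = 15 ≥ 1 — no move.
That gives 3 winning moves.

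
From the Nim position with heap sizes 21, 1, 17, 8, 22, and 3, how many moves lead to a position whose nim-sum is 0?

3

Bitwise XOR of the heap sizes:
  10101  (21)
  00001  (1)
  10001  (17)
  01000  (8)
  10110  (22)
  00011  (3)
  -----
  11000  (24)
The overall nim-sum is X = 24. A heap of size p has a winning move iff p XOR X < p (reduce it to p XOR X).
  21: 21 XOR 24 = 13 < 21 — winning move (to 13).
  1: 1 XOR 24 = 25 ≥ 1 — no move.
  17: 17 XOR 24 = 9 < 17 — winning move (to 9).
  8: 8 XOR 24 = 16 ≥ 8 — no move.
  22: 22 XOR 24 = 14 < 22 — winning move (to 14).
  3: 3 XOR 24 = 27 ≥ 3 — no move.
That gives 3 winning moves.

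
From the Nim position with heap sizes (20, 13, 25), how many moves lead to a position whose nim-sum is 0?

0

Compute the nim-sum pairwise:
20 ^ 13 = 25
25 ^ 25 = 0
The nim-sum is already 0, so every move leaves a nonzero nim-sum — there are no winning moves.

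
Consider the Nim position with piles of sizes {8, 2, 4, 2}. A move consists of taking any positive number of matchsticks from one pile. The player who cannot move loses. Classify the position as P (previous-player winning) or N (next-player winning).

N-position

Compute the nim-sum pairwise:
8 XOR 2 = 10
10 XOR 4 = 14
14 XOR 2 = 12
The nim-sum is 12 ≠ 0, so this is an N-position: the player to move can win.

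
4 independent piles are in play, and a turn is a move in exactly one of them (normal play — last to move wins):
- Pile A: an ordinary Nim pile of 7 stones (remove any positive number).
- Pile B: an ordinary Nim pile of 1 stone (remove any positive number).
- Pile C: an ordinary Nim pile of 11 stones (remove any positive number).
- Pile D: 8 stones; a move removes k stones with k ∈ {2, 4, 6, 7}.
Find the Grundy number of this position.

9

Pile A is a plain Nim pile of size 7, so its Grundy value is 7.
Pile B is a plain Nim pile of size 1, so its Grundy value is 1.
Pile C is a plain Nim pile of size 11, so its Grundy value is 11.
For pile D, compute g(0), g(1), … with moves {2, 4, 6, 7}:
k:     0  1  2  3  4  5  6  7  8
g(k):  0  0  1  1  2  2  3  3  4
So g(8) = 4.
By the Sprague-Grundy theorem, the Grundy value of a sum of independent games is the XOR of the component values.
Combined value = 7 ⊕ 1 ⊕ 11 ⊕ 4 = 9.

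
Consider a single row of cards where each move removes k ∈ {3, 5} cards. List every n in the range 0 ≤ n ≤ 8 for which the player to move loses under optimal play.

0, 1, 2, 8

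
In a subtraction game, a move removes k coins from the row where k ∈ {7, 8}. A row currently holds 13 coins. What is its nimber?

1

Compute g(0), g(1), … for moves {7, 8}:
g(0) = mex{} = 0
g(1) = mex{} = 0
g(2) = mex{} = 0
g(3) = mex{} = 0
g(4) = mex{} = 0
g(5) = mex{} = 0
g(6) = mex{} = 0
g(7) = mex{0} = 1
g(8) = mex{0} = 1
g(9) = mex{0} = 1
g(10) = mex{0} = 1
g(11) = mex{0} = 1
g(12) = mex{0} = 1
g(13) = mex{0} = 1
So g(13) = 1.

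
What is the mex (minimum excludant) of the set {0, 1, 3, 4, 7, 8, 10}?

The values 0, 1 are all present; 2 is the first non-negative integer missing from the set.

2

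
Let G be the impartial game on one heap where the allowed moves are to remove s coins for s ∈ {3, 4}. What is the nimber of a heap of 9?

Compute g(0), g(1), … for moves {3, 4}:
k:     0  1  2  3  4  5  6  7  8  9
g(k):  0  0  0  1  1  1  2  0  0  0
So g(9) = 0.

0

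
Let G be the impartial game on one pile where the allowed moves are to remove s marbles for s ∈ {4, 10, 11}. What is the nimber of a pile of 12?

1

Compute g(0), g(1), … for moves {4, 10, 11}:
g(0) = mex{} = 0
g(1) = mex{} = 0
g(2) = mex{} = 0
g(3) = mex{} = 0
g(4) = mex{0} = 1
g(5) = mex{0} = 1
g(6) = mex{0} = 1
g(7) = mex{0} = 1
g(8) = mex{1} = 0
g(9) = mex{1} = 0
g(10) = mex{0,1} = 2
g(11) = mex{0,1} = 2
g(12) = mex{0} = 1
So g(12) = 1.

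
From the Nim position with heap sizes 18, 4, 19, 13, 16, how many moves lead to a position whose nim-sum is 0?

Nim-sum: 18 ⊕ 4 ⊕ 19 ⊕ 13 ⊕ 16 = 24.
The overall nim-sum is X = 24. A heap of size p has a winning move iff p XOR X < p (reduce it to p XOR X).
  18: 18 XOR 24 = 10 < 18 — winning move (to 10).
  4: 4 XOR 24 = 28 ≥ 4 — no move.
  19: 19 XOR 24 = 11 < 19 — winning move (to 11).
  13: 13 XOR 24 = 21 ≥ 13 — no move.
  16: 16 XOR 24 = 8 < 16 — winning move (to 8).
That gives 3 winning moves.

3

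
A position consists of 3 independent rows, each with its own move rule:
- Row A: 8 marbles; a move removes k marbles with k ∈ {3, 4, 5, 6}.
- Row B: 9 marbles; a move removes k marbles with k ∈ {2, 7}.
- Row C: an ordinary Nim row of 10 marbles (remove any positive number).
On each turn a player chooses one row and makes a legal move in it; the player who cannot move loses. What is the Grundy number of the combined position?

8

Grundy values for row A (subtraction set {3, 4, 5, 6}):
k:     0  1  2  3  4  5  6  7  8
g(k):  0  0  0  1  1  1  2  2  2
So g(8) = 2.
Grundy values for row B (subtraction set {2, 7}):
g(0) = mex{} = 0
g(1) = mex{} = 0
g(2) = mex{0} = 1
g(3) = mex{0} = 1
g(4) = mex{1} = 0
g(5) = mex{1} = 0
g(6) = mex{0} = 1
g(7) = mex{0} = 1
g(8) = mex{0,1} = 2
g(9) = mex{1} = 0
So g(9) = 0.
Row C is a plain Nim row of size 10, so its Grundy value is 10.
By the Sprague-Grundy theorem, the Grundy value of a sum of independent games is the XOR of the component values.
Combined value = 2 ⊕ 0 ⊕ 10 = 8.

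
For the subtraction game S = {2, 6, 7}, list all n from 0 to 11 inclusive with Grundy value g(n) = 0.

Compute g(0), g(1), … for moves {2, 6, 7}:
k:     0  1  2  3  4  5  6  7  8  9 10 11
g(k):  0  0  1  1  0  0  1  1  2  0  3  1
The P-positions (g = 0) in 0..11 are 0, 1, 4, 5, 9.

0, 1, 4, 5, 9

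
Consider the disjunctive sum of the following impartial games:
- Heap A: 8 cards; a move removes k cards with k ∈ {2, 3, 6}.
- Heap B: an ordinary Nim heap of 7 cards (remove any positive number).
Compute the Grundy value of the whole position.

Grundy values for heap A (subtraction set {2, 3, 6}):
g(0) = mex{} = 0
g(1) = mex{} = 0
g(2) = mex{0} = 1
g(3) = mex{0} = 1
g(4) = mex{0,1} = 2
g(5) = mex{1} = 0
g(6) = mex{0,1,2} = 3
g(7) = mex{0,2} = 1
g(8) = mex{0,1,3} = 2
So g(8) = 2.
Heap B is a plain Nim heap of size 7, so its Grundy value is 7.
By the Sprague-Grundy theorem, the Grundy value of a sum of independent games is the XOR of the component values.
Combined value = 2 XOR 7 = 5.

5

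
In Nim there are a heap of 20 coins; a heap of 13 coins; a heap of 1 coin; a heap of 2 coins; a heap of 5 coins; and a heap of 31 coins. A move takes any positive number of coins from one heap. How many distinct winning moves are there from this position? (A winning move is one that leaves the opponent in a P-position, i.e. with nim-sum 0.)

0

Compute the nim-sum pairwise:
20 ⊕ 13 = 25
25 ⊕ 1 = 24
24 ⊕ 2 = 26
26 ⊕ 5 = 31
31 ⊕ 31 = 0
The nim-sum is already 0, so every move leaves a nonzero nim-sum — there are no winning moves.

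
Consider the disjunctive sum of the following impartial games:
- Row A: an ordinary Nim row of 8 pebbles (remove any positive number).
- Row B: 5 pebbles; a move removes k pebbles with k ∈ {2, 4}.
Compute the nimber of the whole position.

Row A is a plain Nim row of size 8, so its Grundy value is 8.
Build the Grundy sequence for row B with g(k) = mex{g(k−s) : s ∈ {2, 4}, s ≤ k}:
k:     0  1  2  3  4  5
g(k):  0  0  1  1  2  2
So g(5) = 2.
By the Sprague-Grundy theorem, the Grundy value of a sum of independent games is the XOR of the component values.
Combined value = 8 ⊕ 2 = 10.

10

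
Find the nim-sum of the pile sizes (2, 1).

3

Write each in binary and XOR column by column:
  10  (2)
  01  (1)
  --
  11  (3)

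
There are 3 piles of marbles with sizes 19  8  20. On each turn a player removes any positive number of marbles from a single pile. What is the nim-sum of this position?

Bitwise XOR of the heap sizes:
  10011  (19)
  01000  (8)
  10100  (20)
  -----
  01111  (15)

15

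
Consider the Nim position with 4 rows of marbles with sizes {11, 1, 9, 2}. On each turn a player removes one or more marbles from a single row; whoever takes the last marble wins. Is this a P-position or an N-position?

N-position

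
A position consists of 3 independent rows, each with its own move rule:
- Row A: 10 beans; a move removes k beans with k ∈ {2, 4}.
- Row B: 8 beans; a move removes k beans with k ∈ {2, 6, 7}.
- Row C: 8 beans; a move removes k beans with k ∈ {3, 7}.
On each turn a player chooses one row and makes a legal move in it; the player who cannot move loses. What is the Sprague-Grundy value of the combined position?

2

For row A, compute g(0), g(1), … with moves {2, 4}:
k:     0  1  2  3  4  5  6  7  8  9 10
g(k):  0  0  1  1  2  2  0  0  1  1  2
So g(10) = 2.
For row B, compute g(0), g(1), … with moves {2, 6, 7}:
k:     0  1  2  3  4  5  6  7  8
g(k):  0  0  1  1  0  0  1  1  2
So g(8) = 2.
Grundy values for row C (subtraction set {3, 7}):
g(0) = mex{} = 0
g(1) = mex{} = 0
g(2) = mex{} = 0
g(3) = mex{0} = 1
g(4) = mex{0} = 1
g(5) = mex{0} = 1
g(6) = mex{1} = 0
g(7) = mex{0,1} = 2
g(8) = mex{0,1} = 2
So g(8) = 2.
The value of a disjunctive sum is the nim-sum of the parts.
Combined value = 2 ⊕ 2 ⊕ 2 = 2.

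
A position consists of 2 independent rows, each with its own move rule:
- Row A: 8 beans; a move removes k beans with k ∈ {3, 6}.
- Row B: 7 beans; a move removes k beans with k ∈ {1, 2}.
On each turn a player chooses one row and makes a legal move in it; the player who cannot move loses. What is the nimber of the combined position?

3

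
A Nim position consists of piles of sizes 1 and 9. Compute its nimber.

8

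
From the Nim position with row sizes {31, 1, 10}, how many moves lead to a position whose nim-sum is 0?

1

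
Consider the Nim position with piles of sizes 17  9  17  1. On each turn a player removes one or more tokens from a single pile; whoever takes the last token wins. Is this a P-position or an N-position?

N-position

In binary:
  10001  (17)
  01001  (9)
  10001  (17)
  00001  (1)
  -----
  01000  (8)
The nim-sum is 8 ≠ 0, so this is an N-position: the player to move can win.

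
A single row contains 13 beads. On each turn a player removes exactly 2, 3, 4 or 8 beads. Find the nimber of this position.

Build the Grundy sequence with g(k) = mex{g(k−s) : s ∈ {2, 3, 4, 8}, s ≤ k}:
k:     0  1  2  3  4  5  6  7  8  9 10 11 12 13
g(k):  0  0  1  1  2  2  0  0  1  1  2  2  0  0
So g(13) = 0.

0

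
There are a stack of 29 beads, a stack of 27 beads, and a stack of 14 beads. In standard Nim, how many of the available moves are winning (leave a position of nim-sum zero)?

Nim-sum: 29 ⊕ 27 ⊕ 14 = 8.
The overall nim-sum is X = 8. A stack of size p has a winning move iff p XOR X < p (reduce it to p XOR X).
  29: 29 XOR 8 = 21 < 29 — winning move (to 21).
  27: 27 XOR 8 = 19 < 27 — winning move (to 19).
  14: 14 XOR 8 = 6 < 14 — winning move (to 6).
That gives 3 winning moves.

3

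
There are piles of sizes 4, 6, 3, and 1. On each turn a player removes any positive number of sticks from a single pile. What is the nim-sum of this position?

0

Bitwise XOR of the heap sizes:
  100  (4)
  110  (6)
  011  (3)
  001  (1)
  ---
  000  (0)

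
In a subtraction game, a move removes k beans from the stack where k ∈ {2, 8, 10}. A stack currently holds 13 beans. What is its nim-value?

2

Grundy values for subtraction set {2, 8, 10}:
k:     0  1  2  3  4  5  6  7  8  9 10 11 12 13
g(k):  0  0  1  1  0  0  1  1  2  2  3  3  2  2
So g(13) = 2.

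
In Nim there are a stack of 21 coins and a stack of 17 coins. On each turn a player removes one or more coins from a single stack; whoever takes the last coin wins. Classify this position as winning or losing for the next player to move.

Nim-sum: 21 ^ 17 = 4.
The nim-sum is 4 ≠ 0, so this is an N-position: the player to move can win.

Winning position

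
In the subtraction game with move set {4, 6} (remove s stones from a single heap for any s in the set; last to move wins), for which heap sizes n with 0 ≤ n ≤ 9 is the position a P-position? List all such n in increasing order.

Grundy values for subtraction set {4, 6}:
k:     0  1  2  3  4  5  6  7  8  9
g(k):  0  0  0  0  1  1  1  1  2  2
The P-positions (g = 0) in 0..9 are 0, 1, 2, 3.

0, 1, 2, 3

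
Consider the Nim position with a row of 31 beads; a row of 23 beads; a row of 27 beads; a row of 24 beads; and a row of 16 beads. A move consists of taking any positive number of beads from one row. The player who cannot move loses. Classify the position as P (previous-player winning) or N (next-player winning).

N-position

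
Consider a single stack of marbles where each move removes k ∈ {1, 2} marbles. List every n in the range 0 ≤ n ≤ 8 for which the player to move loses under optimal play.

Compute g(0), g(1), … for moves {1, 2}:
g(0) = mex{} = 0
g(1) = mex{0} = 1
g(2) = mex{0,1} = 2
g(3) = mex{1,2} = 0
g(4) = mex{0,2} = 1
g(5) = mex{0,1} = 2
g(6) = mex{1,2} = 0
g(7) = mex{0,2} = 1
g(8) = mex{0,1} = 2
The P-positions (g = 0) in 0..8 are 0, 3, 6.

0, 3, 6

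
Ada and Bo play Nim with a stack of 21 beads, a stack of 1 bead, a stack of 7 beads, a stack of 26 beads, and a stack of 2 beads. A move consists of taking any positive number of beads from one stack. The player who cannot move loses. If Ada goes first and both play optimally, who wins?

Ada wins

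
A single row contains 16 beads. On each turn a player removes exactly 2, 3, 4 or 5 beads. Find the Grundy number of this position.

1

Grundy values for subtraction set {2, 3, 4, 5}:
k:     0  1  2  3  4  5  6  7  8  9 10 11 12 13 14 15 16
g(k):  0  0  1  1  2  2  3  0  0  1  1  2  2  3  0  0  1
So g(16) = 1.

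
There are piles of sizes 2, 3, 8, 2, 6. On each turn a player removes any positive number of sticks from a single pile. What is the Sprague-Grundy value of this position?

13

Bitwise XOR of the heap sizes:
  0010  (2)
  0011  (3)
  1000  (8)
  0010  (2)
  0110  (6)
  ----
  1101  (13)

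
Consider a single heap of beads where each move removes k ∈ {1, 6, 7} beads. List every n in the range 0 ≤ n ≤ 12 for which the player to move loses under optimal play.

0, 2, 4, 12

Grundy values for subtraction set {1, 6, 7}:
g(0) = mex{} = 0
g(1) = mex{0} = 1
g(2) = mex{1} = 0
g(3) = mex{0} = 1
g(4) = mex{1} = 0
g(5) = mex{0} = 1
g(6) = mex{0,1} = 2
g(7) = mex{0,1,2} = 3
g(8) = mex{0,1,3} = 2
g(9) = mex{0,1,2} = 3
g(10) = mex{0,1,3} = 2
g(11) = mex{0,1,2} = 3
g(12) = mex{1,2,3} = 0
The P-positions (g = 0) in 0..12 are 0, 2, 4, 12.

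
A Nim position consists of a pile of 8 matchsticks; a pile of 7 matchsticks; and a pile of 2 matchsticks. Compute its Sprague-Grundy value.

Compute the nim-sum pairwise:
8 ⊕ 7 = 15
15 ⊕ 2 = 13

13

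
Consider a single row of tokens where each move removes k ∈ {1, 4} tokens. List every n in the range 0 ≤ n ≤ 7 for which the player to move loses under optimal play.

0, 2, 5, 7

Grundy values for subtraction set {1, 4}:
g(0) = mex{} = 0
g(1) = mex{0} = 1
g(2) = mex{1} = 0
g(3) = mex{0} = 1
g(4) = mex{0,1} = 2
g(5) = mex{1,2} = 0
g(6) = mex{0} = 1
g(7) = mex{1} = 0
The P-positions (g = 0) in 0..7 are 0, 2, 5, 7.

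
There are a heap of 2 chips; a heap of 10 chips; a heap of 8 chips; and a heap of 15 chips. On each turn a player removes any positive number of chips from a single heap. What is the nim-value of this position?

15

Nim-sum: 2 ⊕ 10 ⊕ 8 ⊕ 15 = 15.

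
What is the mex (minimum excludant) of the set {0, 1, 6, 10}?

2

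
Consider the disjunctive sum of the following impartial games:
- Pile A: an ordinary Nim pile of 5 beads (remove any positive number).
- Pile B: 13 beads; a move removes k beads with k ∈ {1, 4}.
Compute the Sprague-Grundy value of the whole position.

4

Pile A is a plain Nim pile of size 5, so its Grundy value is 5.
For pile B, compute g(0), g(1), … with moves {1, 4}:
g(0) = mex{} = 0
g(1) = mex{0} = 1
g(2) = mex{1} = 0
g(3) = mex{0} = 1
g(4) = mex{0,1} = 2
g(5) = mex{1,2} = 0
g(6) = mex{0} = 1
g(7) = mex{1} = 0
g(8) = mex{0,2} = 1
g(9) = mex{0,1} = 2
g(10) = mex{1,2} = 0
g(11) = mex{0} = 1
g(12) = mex{1} = 0
g(13) = mex{0,2} = 1
So g(13) = 1.
The value of a disjunctive sum is the nim-sum of the parts.
Combined value = 5 ⊕ 1 = 4.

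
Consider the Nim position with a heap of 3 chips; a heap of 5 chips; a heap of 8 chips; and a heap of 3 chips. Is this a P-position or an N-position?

Nim-sum: 3 ⊕ 5 ⊕ 8 ⊕ 3 = 13.
The nim-sum is 13 ≠ 0, so this is an N-position: the player to move can win.

N-position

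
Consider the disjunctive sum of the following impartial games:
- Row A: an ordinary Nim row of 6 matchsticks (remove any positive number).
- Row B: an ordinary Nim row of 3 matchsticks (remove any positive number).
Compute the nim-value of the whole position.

5

Row A is a plain Nim row of size 6, so its Grundy value is 6.
Row B is a plain Nim row of size 3, so its Grundy value is 3.
By the Sprague-Grundy theorem, the Grundy value of a sum of independent games is the XOR of the component values.
Combined value = 6 XOR 3 = 5.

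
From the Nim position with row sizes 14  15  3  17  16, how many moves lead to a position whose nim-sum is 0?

3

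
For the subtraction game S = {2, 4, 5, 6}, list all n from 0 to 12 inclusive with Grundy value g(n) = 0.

0, 1, 8, 9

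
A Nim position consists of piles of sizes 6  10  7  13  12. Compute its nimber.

10

Compute the nim-sum pairwise:
6 XOR 10 = 12
12 XOR 7 = 11
11 XOR 13 = 6
6 XOR 12 = 10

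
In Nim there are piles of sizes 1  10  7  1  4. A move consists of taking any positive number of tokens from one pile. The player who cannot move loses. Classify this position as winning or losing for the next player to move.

Compute the nim-sum pairwise:
1 ⊕ 10 = 11
11 ⊕ 7 = 12
12 ⊕ 1 = 13
13 ⊕ 4 = 9
The nim-sum is 9 ≠ 0, so this is an N-position: the player to move can win.

Winning position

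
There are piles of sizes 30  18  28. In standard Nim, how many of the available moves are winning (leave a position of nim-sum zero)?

3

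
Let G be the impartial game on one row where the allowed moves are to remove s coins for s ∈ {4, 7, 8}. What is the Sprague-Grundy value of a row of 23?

2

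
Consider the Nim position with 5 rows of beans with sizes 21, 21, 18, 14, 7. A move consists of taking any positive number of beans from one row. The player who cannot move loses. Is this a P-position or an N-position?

N-position

Compute the nim-sum pairwise:
21 ⊕ 21 = 0
0 ⊕ 18 = 18
18 ⊕ 14 = 28
28 ⊕ 7 = 27
The nim-sum is 27 ≠ 0, so this is an N-position: the player to move can win.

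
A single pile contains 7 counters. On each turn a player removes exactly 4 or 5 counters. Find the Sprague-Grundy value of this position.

1

Grundy values for subtraction set {4, 5}:
g(0) = mex{} = 0
g(1) = mex{} = 0
g(2) = mex{} = 0
g(3) = mex{} = 0
g(4) = mex{0} = 1
g(5) = mex{0} = 1
g(6) = mex{0} = 1
g(7) = mex{0} = 1
So g(7) = 1.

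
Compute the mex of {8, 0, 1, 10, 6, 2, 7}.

The values 0, 1, 2 are all present; 3 is the first non-negative integer missing from the set.

3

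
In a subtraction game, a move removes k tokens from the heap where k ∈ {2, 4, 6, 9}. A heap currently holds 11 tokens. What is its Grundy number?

0

Build the Grundy sequence with g(k) = mex{g(k−s) : s ∈ {2, 4, 6, 9}, s ≤ k}:
g(0) = mex{} = 0
g(1) = mex{} = 0
g(2) = mex{0} = 1
g(3) = mex{0} = 1
g(4) = mex{0,1} = 2
g(5) = mex{0,1} = 2
g(6) = mex{0,1,2} = 3
g(7) = mex{0,1,2} = 3
g(8) = mex{1,2,3} = 0
g(9) = mex{0,1,2,3} = 4
g(10) = mex{0,2,3} = 1
g(11) = mex{1,2,3,4} = 0
So g(11) = 0.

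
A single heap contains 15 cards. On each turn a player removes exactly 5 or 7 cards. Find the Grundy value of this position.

0

Grundy values for subtraction set {5, 7}:
k:     0  1  2  3  4  5  6  7  8  9 10 11 12 13 14 15
g(k):  0  0  0  0  0  1  1  1  1  1  2  2  0  0  0  0
So g(15) = 0.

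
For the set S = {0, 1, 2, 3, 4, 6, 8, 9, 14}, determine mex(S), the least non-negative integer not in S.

5

The values 0, 1, 2, 3, 4 are all present; 5 is the first non-negative integer missing from the set.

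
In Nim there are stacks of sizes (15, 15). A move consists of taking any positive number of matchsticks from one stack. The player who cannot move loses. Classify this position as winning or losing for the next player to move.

Losing position

In binary:
  1111  (15)
  1111  (15)
  ----
  0000  (0)
The nim-sum is 0, so this is a P-position: the player to move is in a losing position under optimal play.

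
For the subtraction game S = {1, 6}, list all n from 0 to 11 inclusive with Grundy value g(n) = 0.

0, 2, 4, 7, 9, 11

Compute g(0), g(1), … for moves {1, 6}:
k:     0  1  2  3  4  5  6  7  8  9 10 11
g(k):  0  1  0  1  0  1  2  0  1  0  1  0
The P-positions (g = 0) in 0..11 are 0, 2, 4, 7, 9, 11.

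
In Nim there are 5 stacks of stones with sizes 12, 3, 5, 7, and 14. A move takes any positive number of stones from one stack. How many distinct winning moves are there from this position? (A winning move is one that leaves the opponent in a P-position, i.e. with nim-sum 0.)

In binary:
  1100  (12)
  0011  (3)
  0101  (5)
  0111  (7)
  1110  (14)
  ----
  0011  (3)
The overall nim-sum is X = 3. A stack of size p has a winning move iff p XOR X < p (reduce it to p XOR X).
  12: 12 XOR 3 = 15 ≥ 12 — no move.
  3: 3 XOR 3 = 0 < 3 — winning move (to 0).
  5: 5 XOR 3 = 6 ≥ 5 — no move.
  7: 7 XOR 3 = 4 < 7 — winning move (to 4).
  14: 14 XOR 3 = 13 < 14 — winning move (to 13).
That gives 3 winning moves.

3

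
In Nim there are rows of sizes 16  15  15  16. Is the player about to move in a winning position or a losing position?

Bitwise XOR of the heap sizes:
  10000  (16)
  01111  (15)
  01111  (15)
  10000  (16)
  -----
  00000  (0)
The nim-sum is 0, so this is a P-position: the player to move is in a losing position under optimal play.

Losing position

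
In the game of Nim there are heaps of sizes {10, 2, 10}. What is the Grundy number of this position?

Bitwise XOR of the heap sizes:
  1010  (10)
  0010  (2)
  1010  (10)
  ----
  0010  (2)

2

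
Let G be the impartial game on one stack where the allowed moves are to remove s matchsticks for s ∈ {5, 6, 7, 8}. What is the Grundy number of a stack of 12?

2

Grundy values for subtraction set {5, 6, 7, 8}:
k:     0  1  2  3  4  5  6  7  8  9 10 11 12
g(k):  0  0  0  0  0  1  1  1  1  1  2  2  2
So g(12) = 2.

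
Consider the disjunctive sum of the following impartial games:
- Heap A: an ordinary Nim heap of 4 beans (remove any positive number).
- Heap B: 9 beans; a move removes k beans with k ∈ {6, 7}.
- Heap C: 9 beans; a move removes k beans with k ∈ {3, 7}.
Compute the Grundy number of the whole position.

Heap A is a plain Nim heap of size 4, so its Grundy value is 4.
For heap B, compute g(0), g(1), … with moves {6, 7}:
k:     0  1  2  3  4  5  6  7  8  9
g(k):  0  0  0  0  0  0  1  1  1  1
So g(9) = 1.
Build the Grundy sequence for heap C with g(k) = mex{g(k−s) : s ∈ {3, 7}, s ≤ k}:
k:     0  1  2  3  4  5  6  7  8  9
g(k):  0  0  0  1  1  1  0  2  2  1
So g(9) = 1.
By the Sprague-Grundy theorem, the Grundy value of a sum of independent games is the XOR of the component values.
Combined value = 4 XOR 1 XOR 1 = 4.

4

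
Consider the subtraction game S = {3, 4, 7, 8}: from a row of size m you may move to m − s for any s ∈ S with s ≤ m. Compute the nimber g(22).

0

Build the Grundy sequence with g(k) = mex{g(k−s) : s ∈ {3, 4, 7, 8}, s ≤ k}:
k:     0  1  2  3  4  5  6  7  8  9 10 11 12 13 14 15 16 17 18 19 20 21 22
g(k):  0  0  0  1  1  1  2  2  2  3  3  0  0  0  1  1  1  2  2  2  3  3  0
So g(22) = 0.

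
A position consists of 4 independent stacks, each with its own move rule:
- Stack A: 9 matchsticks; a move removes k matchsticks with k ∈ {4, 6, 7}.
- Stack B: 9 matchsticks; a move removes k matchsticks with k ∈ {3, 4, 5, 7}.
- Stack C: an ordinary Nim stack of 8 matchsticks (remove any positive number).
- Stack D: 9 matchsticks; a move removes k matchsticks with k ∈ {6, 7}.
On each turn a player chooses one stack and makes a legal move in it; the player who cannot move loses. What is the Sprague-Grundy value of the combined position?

8

Build the Grundy sequence for stack A with g(k) = mex{g(k−s) : s ∈ {4, 6, 7}, s ≤ k}:
g(0) = mex{} = 0
g(1) = mex{} = 0
g(2) = mex{} = 0
g(3) = mex{} = 0
g(4) = mex{0} = 1
g(5) = mex{0} = 1
g(6) = mex{0} = 1
g(7) = mex{0} = 1
g(8) = mex{0,1} = 2
g(9) = mex{0,1} = 2
So g(9) = 2.
Grundy values for stack B (subtraction set {3, 4, 5, 7}):
g(0) = mex{} = 0
g(1) = mex{} = 0
g(2) = mex{} = 0
g(3) = mex{0} = 1
g(4) = mex{0} = 1
g(5) = mex{0} = 1
g(6) = mex{0,1} = 2
g(7) = mex{0,1} = 2
g(8) = mex{0,1} = 2
g(9) = mex{0,1,2} = 3
So g(9) = 3.
Stack C is a plain Nim stack of size 8, so its Grundy value is 8.
Build the Grundy sequence for stack D with g(k) = mex{g(k−s) : s ∈ {6, 7}, s ≤ k}:
k:     0  1  2  3  4  5  6  7  8  9
g(k):  0  0  0  0  0  0  1  1  1  1
So g(9) = 1.
The value of a disjunctive sum is the nim-sum of the parts.
Combined value = 2 ⊕ 3 ⊕ 8 ⊕ 1 = 8.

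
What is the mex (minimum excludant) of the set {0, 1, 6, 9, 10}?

The values 0, 1 are all present; 2 is the first non-negative integer missing from the set.

2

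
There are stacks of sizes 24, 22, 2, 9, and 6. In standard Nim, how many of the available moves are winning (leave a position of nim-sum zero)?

3

Nim-sum: 24 XOR 22 XOR 2 XOR 9 XOR 6 = 3.
The overall nim-sum is X = 3. A stack of size p has a winning move iff p XOR X < p (reduce it to p XOR X).
  24: 24 XOR 3 = 27 ≥ 24 — no move.
  22: 22 XOR 3 = 21 < 22 — winning move (to 21).
  2: 2 XOR 3 = 1 < 2 — winning move (to 1).
  9: 9 XOR 3 = 10 ≥ 9 — no move.
  6: 6 XOR 3 = 5 < 6 — winning move (to 5).
That gives 3 winning moves.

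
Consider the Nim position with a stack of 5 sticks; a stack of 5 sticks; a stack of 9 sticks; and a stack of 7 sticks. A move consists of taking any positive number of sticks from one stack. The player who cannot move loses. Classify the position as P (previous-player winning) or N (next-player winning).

N-position

Compute the nim-sum pairwise:
5 XOR 5 = 0
0 XOR 9 = 9
9 XOR 7 = 14
The nim-sum is 14 ≠ 0, so this is an N-position: the player to move can win.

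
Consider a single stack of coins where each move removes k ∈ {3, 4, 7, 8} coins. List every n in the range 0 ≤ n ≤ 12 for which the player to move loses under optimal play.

Build the Grundy sequence with g(k) = mex{g(k−s) : s ∈ {3, 4, 7, 8}, s ≤ k}:
g(0) = mex{} = 0
g(1) = mex{} = 0
g(2) = mex{} = 0
g(3) = mex{0} = 1
g(4) = mex{0} = 1
g(5) = mex{0} = 1
g(6) = mex{0,1} = 2
g(7) = mex{0,1} = 2
g(8) = mex{0,1} = 2
g(9) = mex{0,1,2} = 3
g(10) = mex{0,1,2} = 3
g(11) = mex{1,2} = 0
g(12) = mex{1,2,3} = 0
The P-positions (g = 0) in 0..12 are 0, 1, 2, 11, 12.

0, 1, 2, 11, 12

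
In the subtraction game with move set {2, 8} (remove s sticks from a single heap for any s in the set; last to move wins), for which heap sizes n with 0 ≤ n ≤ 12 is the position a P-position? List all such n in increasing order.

Build the Grundy sequence with g(k) = mex{g(k−s) : s ∈ {2, 8}, s ≤ k}:
g(0) = mex{} = 0
g(1) = mex{} = 0
g(2) = mex{0} = 1
g(3) = mex{0} = 1
g(4) = mex{1} = 0
g(5) = mex{1} = 0
g(6) = mex{0} = 1
g(7) = mex{0} = 1
g(8) = mex{0,1} = 2
g(9) = mex{0,1} = 2
g(10) = mex{1,2} = 0
g(11) = mex{1,2} = 0
g(12) = mex{0} = 1
The P-positions (g = 0) in 0..12 are 0, 1, 4, 5, 10, 11.

0, 1, 4, 5, 10, 11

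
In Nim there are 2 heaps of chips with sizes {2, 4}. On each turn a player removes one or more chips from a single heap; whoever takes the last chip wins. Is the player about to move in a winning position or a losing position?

Nim-sum: 2 XOR 4 = 6.
The nim-sum is 6 ≠ 0, so this is an N-position: the player to move can win.

Winning position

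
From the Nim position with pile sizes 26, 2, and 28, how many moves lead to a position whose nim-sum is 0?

Nim-sum: 26 ⊕ 2 ⊕ 28 = 4.
The overall nim-sum is X = 4. A pile of size p has a winning move iff p XOR X < p (reduce it to p XOR X).
  26: 26 XOR 4 = 30 ≥ 26 — no move.
  2: 2 XOR 4 = 6 ≥ 2 — no move.
  28: 28 XOR 4 = 24 < 28 — winning move (to 24).
That gives 1 winning move.

1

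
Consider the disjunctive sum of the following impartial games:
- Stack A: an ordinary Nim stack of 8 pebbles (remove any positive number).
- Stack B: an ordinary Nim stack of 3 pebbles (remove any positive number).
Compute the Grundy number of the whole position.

Stack A is a plain Nim stack of size 8, so its Grundy value is 8.
Stack B is a plain Nim stack of size 3, so its Grundy value is 3.
By the Sprague-Grundy theorem, the Grundy value of a sum of independent games is the XOR of the component values.
Combined value = 8 ⊕ 3 = 11.

11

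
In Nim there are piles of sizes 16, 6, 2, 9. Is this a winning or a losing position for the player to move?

Winning position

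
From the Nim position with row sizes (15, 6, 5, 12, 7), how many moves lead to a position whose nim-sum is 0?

Nim-sum: 15 ⊕ 6 ⊕ 5 ⊕ 12 ⊕ 7 = 7.
The overall nim-sum is X = 7. A row of size p has a winning move iff p XOR X < p (reduce it to p XOR X).
  15: 15 XOR 7 = 8 < 15 — winning move (to 8).
  6: 6 XOR 7 = 1 < 6 — winning move (to 1).
  5: 5 XOR 7 = 2 < 5 — winning move (to 2).
  12: 12 XOR 7 = 11 < 12 — winning move (to 11).
  7: 7 XOR 7 = 0 < 7 — winning move (to 0).
That gives 5 winning moves.

5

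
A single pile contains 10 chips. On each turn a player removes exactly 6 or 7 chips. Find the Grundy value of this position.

1

Grundy values for subtraction set {6, 7}:
g(0) = mex{} = 0
g(1) = mex{} = 0
g(2) = mex{} = 0
g(3) = mex{} = 0
g(4) = mex{} = 0
g(5) = mex{} = 0
g(6) = mex{0} = 1
g(7) = mex{0} = 1
g(8) = mex{0} = 1
g(9) = mex{0} = 1
g(10) = mex{0} = 1
So g(10) = 1.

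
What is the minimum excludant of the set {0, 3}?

0 is in the set but 1 is not, so the mex is 1.

1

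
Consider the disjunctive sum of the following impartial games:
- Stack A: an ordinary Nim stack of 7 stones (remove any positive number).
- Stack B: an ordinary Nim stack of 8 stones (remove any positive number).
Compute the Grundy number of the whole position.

Stack A is a plain Nim stack of size 7, so its Grundy value is 7.
Stack B is a plain Nim stack of size 8, so its Grundy value is 8.
The value of a disjunctive sum is the nim-sum of the parts.
Combined value = 7 ⊕ 8 = 15.

15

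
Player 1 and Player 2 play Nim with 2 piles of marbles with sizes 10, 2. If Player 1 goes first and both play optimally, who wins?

Player 1 wins

Nim-sum: 10 ^ 2 = 8.
The nim-sum is 8 ≠ 0, so this is an N-position: the player to move can win; Player 1 has a winning move.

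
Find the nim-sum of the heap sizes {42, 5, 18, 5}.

56

Nim-sum: 42 ⊕ 5 ⊕ 18 ⊕ 5 = 56.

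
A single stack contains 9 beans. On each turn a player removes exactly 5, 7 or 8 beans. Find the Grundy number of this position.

Compute g(0), g(1), … for moves {5, 7, 8}:
g(0) = mex{} = 0
g(1) = mex{} = 0
g(2) = mex{} = 0
g(3) = mex{} = 0
g(4) = mex{} = 0
g(5) = mex{0} = 1
g(6) = mex{0} = 1
g(7) = mex{0} = 1
g(8) = mex{0} = 1
g(9) = mex{0} = 1
So g(9) = 1.

1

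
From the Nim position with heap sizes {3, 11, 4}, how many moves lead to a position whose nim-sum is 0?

1

Compute the nim-sum pairwise:
3 ^ 11 = 8
8 ^ 4 = 12
The overall nim-sum is X = 12. A heap of size p has a winning move iff p XOR X < p (reduce it to p XOR X).
  3: 3 XOR 12 = 15 ≥ 3 — no move.
  11: 11 XOR 12 = 7 < 11 — winning move (to 7).
  4: 4 XOR 12 = 8 ≥ 4 — no move.
That gives 1 winning move.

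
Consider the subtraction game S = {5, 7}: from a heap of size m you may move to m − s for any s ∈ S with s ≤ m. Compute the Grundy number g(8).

Build the Grundy sequence with g(k) = mex{g(k−s) : s ∈ {5, 7}, s ≤ k}:
k:     0  1  2  3  4  5  6  7  8
g(k):  0  0  0  0  0  1  1  1  1
So g(8) = 1.

1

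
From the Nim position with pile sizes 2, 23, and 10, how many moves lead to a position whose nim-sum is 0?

Nim-sum: 2 ⊕ 23 ⊕ 10 = 31.
The overall nim-sum is X = 31. A pile of size p has a winning move iff p XOR X < p (reduce it to p XOR X).
  2: 2 XOR 31 = 29 ≥ 2 — no move.
  23: 23 XOR 31 = 8 < 23 — winning move (to 8).
  10: 10 XOR 31 = 21 ≥ 10 — no move.
That gives 1 winning move.

1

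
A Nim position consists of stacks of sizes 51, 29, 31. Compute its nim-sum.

49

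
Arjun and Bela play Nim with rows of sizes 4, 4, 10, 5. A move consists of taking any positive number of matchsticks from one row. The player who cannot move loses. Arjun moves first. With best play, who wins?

Nim-sum: 4 XOR 4 XOR 10 XOR 5 = 15.
The nim-sum is 15 ≠ 0, so this is an N-position: the player to move can win; Arjun has a winning move.

Arjun wins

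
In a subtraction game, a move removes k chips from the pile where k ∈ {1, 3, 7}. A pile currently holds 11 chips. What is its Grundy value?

1

Compute g(0), g(1), … for moves {1, 3, 7}:
k:     0  1  2  3  4  5  6  7  8  9 10 11
g(k):  0  1  0  1  0  1  0  1  0  1  0  1
So g(11) = 1.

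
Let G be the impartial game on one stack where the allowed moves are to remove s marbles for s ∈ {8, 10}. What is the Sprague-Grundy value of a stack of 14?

1

Compute g(0), g(1), … for moves {8, 10}:
g(0) = mex{} = 0
g(1) = mex{} = 0
g(2) = mex{} = 0
g(3) = mex{} = 0
g(4) = mex{} = 0
g(5) = mex{} = 0
g(6) = mex{} = 0
g(7) = mex{} = 0
g(8) = mex{0} = 1
g(9) = mex{0} = 1
g(10) = mex{0} = 1
g(11) = mex{0} = 1
g(12) = mex{0} = 1
g(13) = mex{0} = 1
g(14) = mex{0} = 1
So g(14) = 1.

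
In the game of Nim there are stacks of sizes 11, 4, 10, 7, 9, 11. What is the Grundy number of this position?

0

Write each in binary and XOR column by column:
  1011  (11)
  0100  (4)
  1010  (10)
  0111  (7)
  1001  (9)
  1011  (11)
  ----
  0000  (0)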